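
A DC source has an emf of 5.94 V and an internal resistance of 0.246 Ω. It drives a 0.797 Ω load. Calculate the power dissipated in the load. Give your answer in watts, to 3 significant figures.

25.9 W

Find the circuit current first, then P = I²R for the load (series elements share I).
I = ε / (r + R) = 5.94 / (0.246 + 0.797) = 5.695 A
P_load = I² R = (5.695)² × 0.797 = 25.85 W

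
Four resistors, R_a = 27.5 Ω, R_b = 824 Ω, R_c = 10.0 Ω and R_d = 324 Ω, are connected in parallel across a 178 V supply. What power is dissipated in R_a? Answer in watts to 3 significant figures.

1150 W

The supply voltage appears across each parallel branch — just use P = V²/R_a.
P_R_a = V² / R_a = (178)² / 27.5 Ω = 1152 W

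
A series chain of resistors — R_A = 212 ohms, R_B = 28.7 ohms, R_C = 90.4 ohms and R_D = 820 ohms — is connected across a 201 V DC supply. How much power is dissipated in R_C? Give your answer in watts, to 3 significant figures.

The current is common to all series resistors; compute it, then apply P = I²R for the target.
R_total = 212 + 28.7 + 90.4 + 820 = 1151 Ω
I = V / R_total = 201 / 1151 = 0.1746 A
P_R_C = I² × R_C = (0.1746)² × 90.4 = 2.756 W

2.76 W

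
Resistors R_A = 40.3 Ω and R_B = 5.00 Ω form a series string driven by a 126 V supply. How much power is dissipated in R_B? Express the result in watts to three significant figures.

38.7 W

Series elements share the same current, so find I first, then use P = I²R.
R_total = 40.3 + 5.00 = 45.30 Ω
I = V / R_total = 126 / 45.30 = 2.781 A
P_R_B = I² × R_B = (2.781)² × 5.00 = 38.68 W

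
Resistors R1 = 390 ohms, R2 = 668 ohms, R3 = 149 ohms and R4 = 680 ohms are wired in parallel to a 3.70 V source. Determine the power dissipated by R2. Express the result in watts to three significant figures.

0.0205 W

Parallel branches share the same voltage; P = V²/R gives the branch power in one step.
P_R2 = V² / R2 = (3.70)² / 668 Ω = 0.02049 W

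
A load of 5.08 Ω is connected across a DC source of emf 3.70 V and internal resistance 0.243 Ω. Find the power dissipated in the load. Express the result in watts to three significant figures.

The internal resistance and the load are in series, so the same I flows through both; get I from ε/(r+R), then I²R for the load.
I = ε / (r + R) = 3.70 / (0.243 + 5.08) = 0.6951 A
P_load = I² R = (0.6951)² × 5.08 = 2.454 W

2.45 W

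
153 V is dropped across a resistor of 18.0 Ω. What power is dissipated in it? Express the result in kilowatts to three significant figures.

1.30 kW

We know the drop across the element and its resistance — P = V²/R, one step.
P = (153 V)² / 18.0 Ω = 1300 W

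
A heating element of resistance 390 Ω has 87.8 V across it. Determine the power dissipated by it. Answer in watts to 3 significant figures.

With V across and R both known, P = V²/R gives the dissipation directly.
P = (87.8 V)² / 390 Ω = 19.77 W

19.8 W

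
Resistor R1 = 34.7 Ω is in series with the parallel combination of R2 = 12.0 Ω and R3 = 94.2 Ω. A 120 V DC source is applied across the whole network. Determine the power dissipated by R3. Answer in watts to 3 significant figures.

8.42 W

First combine the parallel branches into one equivalent R_p, then R1 + R_p is a series pair.
R_p = (12.0×94.2)/(12.0+94.2) = 10.64 Ω
R_total = 34.7 + 10.64 = 45.34 Ω
I = V / R_total = 120 / 45.34 = 2.646 A
Voltage across the parallel pair: V_p = I × R_p = 2.646 × 10.64 = 28.17 V
With V_p across R3, its power is V_p²/R3.
P_R3 = (28.17)² / 94.2 = 8.423 W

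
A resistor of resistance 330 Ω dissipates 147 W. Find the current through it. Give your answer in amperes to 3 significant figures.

0.667 A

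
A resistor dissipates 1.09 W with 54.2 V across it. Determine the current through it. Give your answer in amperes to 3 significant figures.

0.0201 A

The two known quantities fix the third via I = P / V.
I = 1.09 / 54.2 = 0.02011 A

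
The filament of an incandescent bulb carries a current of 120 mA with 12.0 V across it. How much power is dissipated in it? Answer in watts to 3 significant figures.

V and I are known directly — P = V I, no intermediate step needed.
P = 12.0 V × 0.1200 A = 1.440 W

1.44 W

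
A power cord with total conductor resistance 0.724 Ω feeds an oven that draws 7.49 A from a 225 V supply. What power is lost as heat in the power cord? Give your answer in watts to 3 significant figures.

The power cord is a series resistance carrying the load current; its dissipation is I²R_line.
The power cord carries the full 7.49 A.
P_line = I² R_line = (7.490)² × 0.724 = 40.62 W

40.6 W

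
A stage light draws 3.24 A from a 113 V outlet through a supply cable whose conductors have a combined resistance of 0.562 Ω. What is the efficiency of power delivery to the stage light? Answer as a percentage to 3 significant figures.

The supply cable carries the full 3.24 A.
P_line = I² R_line = (3.240)² × 0.562 = 5.900 W
P_source = V I = 113 × 3.240 = 366.1 W; P_load = 360.2 W
η = P_load / P_source = 360.2 / 366.1 = 0.9839

98.4 %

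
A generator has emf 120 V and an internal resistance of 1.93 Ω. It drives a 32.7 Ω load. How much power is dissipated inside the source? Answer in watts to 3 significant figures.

23.2 W

The internal resistance carries the same current as the load; P_int = I²r.
I = ε / (r + R) = 120 / (1.93 + 32.7) = 3.465 A
P_int = I² r = (3.465)² × 1.93 = 23.17 W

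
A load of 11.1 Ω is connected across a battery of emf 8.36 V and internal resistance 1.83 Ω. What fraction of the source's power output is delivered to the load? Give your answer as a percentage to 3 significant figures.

85.8 %

η = P_load/(P_load+P_int) = I²R/(I²R+I²r) = R/(R+r) — the I² cancels for series elements.
η = R / (R + r) = 11.1 / (11.1 + 1.83) = 0.8585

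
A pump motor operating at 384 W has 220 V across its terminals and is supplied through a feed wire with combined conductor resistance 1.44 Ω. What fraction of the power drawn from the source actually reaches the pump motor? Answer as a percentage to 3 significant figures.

98.9 %

I = P / V = 384 / 220 = 1.745 A through the feed wire.
P_line = I² R_line = (1.745)² × 1.44 = 4.387 W
P_source = P_load + P_line = 384.0 + 4.387 = 388.4 W
η = P_load / P_source = 384.0 / 388.4 = 0.9887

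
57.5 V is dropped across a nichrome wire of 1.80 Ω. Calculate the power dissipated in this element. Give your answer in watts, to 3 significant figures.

V and R are stated; P = V²/R avoids computing the current.
P = (57.5 V)² / 1.80 Ω = 1837 W

1840 W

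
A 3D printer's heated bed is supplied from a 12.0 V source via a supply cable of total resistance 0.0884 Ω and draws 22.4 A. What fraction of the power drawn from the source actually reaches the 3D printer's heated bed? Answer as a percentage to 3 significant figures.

83.5 %

The supply cable carries the full 22.4 A.
P_line = I² R_line = (22.40)² × 0.0884 = 44.36 W
P_source = V I = 12.0 × 22.40 = 268.8 W; P_load = 224.4 W
η = P_load / P_source = 224.4 / 268.8 = 0.8350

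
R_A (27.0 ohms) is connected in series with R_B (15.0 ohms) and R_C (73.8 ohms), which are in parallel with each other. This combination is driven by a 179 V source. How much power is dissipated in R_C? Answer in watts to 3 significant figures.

43.3 W

First combine the parallel branches into one equivalent R_p, then R_A + R_p is a series pair.
R_p = (15.0×73.8)/(15.0+73.8) = 12.47 Ω
R_total = 27.0 + 12.47 = 39.47 Ω
I = V / R_total = 179 / 39.47 = 4.536 A
Voltage across the parallel pair: V_p = I × R_p = 4.536 × 12.47 = 56.54 V
R_C is across V_p, so use P = V²/R for that branch.
P_R_C = (56.54)² / 73.8 = 43.32 W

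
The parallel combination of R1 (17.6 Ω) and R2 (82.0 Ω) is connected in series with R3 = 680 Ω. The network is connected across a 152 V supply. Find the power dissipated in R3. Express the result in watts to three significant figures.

32.6 W

First find R_p for the parallel pair, then treat R_p + R3 as a series loop.
R_p = (17.6×82.0)/(17.6+82.0) = 14.49 Ω
R_total = R_p + 680 = 14.49 + 680 = 694.5 Ω
I = V / R_total = 152 / 694.5 = 0.2189 A
All the supply current flows through R3; use P = I²R3.
P_R3 = (0.2189)² × 680 = 32.57 W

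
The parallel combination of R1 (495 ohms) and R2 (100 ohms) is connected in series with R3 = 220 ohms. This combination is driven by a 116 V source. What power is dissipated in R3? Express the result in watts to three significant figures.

Reduce the parallel combination to a single R_p; the circuit then becomes R_p in series with the remaining resistor.
R_p = (495×100)/(495+100) = 83.19 Ω
R_total = R_p + 220 = 83.19 + 220 = 303.2 Ω
I = V / R_total = 116 / 303.2 = 0.3826 A
All the supply current flows through R3; use P = I²R3.
P_R3 = (0.3826)² × 220 = 32.20 W

32.2 W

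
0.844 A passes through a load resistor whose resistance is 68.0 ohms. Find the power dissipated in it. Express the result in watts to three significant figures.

48.4 W

Knowing I and R, the power is just I²R — no need to find V first.
P = (0.8440 A)² × 68.0 Ω = 48.44 W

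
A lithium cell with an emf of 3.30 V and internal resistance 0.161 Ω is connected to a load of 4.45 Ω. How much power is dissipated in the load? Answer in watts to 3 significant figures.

2.28 W

With r and R in series, I = ε/(r+R); the load dissipates I²R.
I = ε / (r + R) = 3.30 / (0.161 + 4.45) = 0.7157 A
P_load = I² R = (0.7157)² × 4.45 = 2.279 W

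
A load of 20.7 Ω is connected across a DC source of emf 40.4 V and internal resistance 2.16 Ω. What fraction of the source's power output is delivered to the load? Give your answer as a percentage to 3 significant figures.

90.6 %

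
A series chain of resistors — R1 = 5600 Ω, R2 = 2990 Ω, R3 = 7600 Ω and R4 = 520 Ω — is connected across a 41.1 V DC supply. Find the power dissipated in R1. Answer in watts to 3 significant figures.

Every series element carries the same I. Get I from the total resistance, then P = I² × R1.
R_total = 5600 + 2990 + 7600 + 520 = 16710 Ω
I = V / R_total = 41.1 / 16710 = 0.002460 A
P_R1 = I² × R1 = (0.002460)² × 5600 = 0.03388 W

0.0339 W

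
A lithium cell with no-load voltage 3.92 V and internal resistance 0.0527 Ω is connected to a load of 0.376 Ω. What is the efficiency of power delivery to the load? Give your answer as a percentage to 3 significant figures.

Both r and R carry the same current, so the power split is just the resistance split: η = R/(R+r).
η = R / (R + r) = 0.376 / (0.376 + 0.0527) = 0.8771

87.7 %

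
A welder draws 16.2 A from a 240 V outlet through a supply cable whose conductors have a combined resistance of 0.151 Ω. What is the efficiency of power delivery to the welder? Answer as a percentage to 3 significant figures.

99.0 %

The supply cable carries the full 16.2 A.
P_line = I² R_line = (16.20)² × 0.151 = 39.63 W
P_source = V I = 240 × 16.20 = 3888 W; P_load = 3848 W
η = P_load / P_source = 3848 / 3888 = 0.9898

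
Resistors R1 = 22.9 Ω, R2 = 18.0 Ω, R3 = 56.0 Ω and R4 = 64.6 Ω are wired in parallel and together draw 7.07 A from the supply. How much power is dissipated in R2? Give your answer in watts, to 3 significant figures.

158 W

Parallel branches share V, not I — compute V via R_eq, then use V²/R for the target branch.
1/R_eq = 1/22.9 + 1/18.0 + 1/56.0 + 1/64.6 ⇒ R_eq = 7.544 Ω
V = I_total × R_eq = 7.070 × 7.544 = 53.33 V
P_R2 = V² / R2 = (53.33)² / 18.0 = 158.0 W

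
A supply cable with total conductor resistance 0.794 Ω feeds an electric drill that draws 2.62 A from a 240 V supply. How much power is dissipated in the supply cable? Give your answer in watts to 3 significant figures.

The supply cable and load are in series, so the same current flows in both; the loss is I²R_line.
The supply cable carries the full 2.62 A.
P_line = I² R_line = (2.620)² × 0.794 = 5.450 W

5.45 W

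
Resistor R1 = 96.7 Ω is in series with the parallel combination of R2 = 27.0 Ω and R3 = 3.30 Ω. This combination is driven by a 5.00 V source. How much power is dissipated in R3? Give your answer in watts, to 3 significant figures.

First combine the parallel branches into one equivalent R_p, then R1 + R_p is a series pair.
R_p = (27.0×3.30)/(27.0+3.30) = 2.941 Ω
R_total = 96.7 + 2.941 = 99.64 Ω
I = V / R_total = 5.00 / 99.64 = 0.05018 A
Voltage across the parallel pair: V_p = I × R_p = 0.05018 × 2.941 = 0.1476 V
With V_p across R3, its power is V_p²/R3.
P_R3 = (0.1476)² / 3.30 = 0.006598 W

0.00660 W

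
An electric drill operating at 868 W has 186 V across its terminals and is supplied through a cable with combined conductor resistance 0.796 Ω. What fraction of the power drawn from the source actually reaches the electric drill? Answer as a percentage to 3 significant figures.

98.0 %

I = P / V = 868 / 186 = 4.667 A through the cable.
P_line = I² R_line = (4.667)² × 0.796 = 17.34 W
P_source = P_load + P_line = 868.0 + 17.34 = 885.3 W
η = P_load / P_source = 868.0 / 885.3 = 0.9804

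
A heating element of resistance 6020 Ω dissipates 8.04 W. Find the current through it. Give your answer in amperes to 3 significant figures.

0.0365 A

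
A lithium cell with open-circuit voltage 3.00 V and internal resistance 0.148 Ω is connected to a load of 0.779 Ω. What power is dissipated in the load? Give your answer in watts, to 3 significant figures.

8.16 W

Load and internal resistance form a series loop — compute the loop current, then the load power via I²R.
I = ε / (r + R) = 3.00 / (0.148 + 0.779) = 3.236 A
P_load = I² R = (3.236)² × 0.779 = 8.159 W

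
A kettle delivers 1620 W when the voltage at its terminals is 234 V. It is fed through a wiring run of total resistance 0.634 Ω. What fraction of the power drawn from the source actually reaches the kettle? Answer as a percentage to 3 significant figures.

I = P / V = 1620 / 234 = 6.923 A through the wiring run.
P_line = I² R_line = (6.923)² × 0.634 = 30.39 W
P_source = P_load + P_line = 1620 + 30.39 = 1650 W
η = P_load / P_source = 1620 / 1650 = 0.9816

98.2 %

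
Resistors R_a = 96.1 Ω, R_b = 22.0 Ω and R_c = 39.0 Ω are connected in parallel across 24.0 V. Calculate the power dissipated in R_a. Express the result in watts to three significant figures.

5.99 W

Parallel branches share the same voltage; P = V²/R gives the branch power in one step.
P_R_a = V² / R_a = (24.0)² / 96.1 Ω = 5.994 W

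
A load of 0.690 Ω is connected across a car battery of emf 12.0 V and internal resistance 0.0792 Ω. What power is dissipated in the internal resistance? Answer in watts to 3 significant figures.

Internal loss is I²r, with I set by the total series resistance r+R.
I = ε / (r + R) = 12.0 / (0.0792 + 0.690) = 15.60 A
P_int = I² r = (15.60)² × 0.0792 = 19.28 W

19.3 W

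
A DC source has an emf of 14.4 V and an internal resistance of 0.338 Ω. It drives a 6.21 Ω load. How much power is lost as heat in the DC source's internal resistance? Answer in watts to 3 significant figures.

1.63 W

The internal resistance carries the same current as the load; P_int = I²r.
I = ε / (r + R) = 14.4 / (0.338 + 6.21) = 2.199 A
P_int = I² r = (2.199)² × 0.338 = 1.635 W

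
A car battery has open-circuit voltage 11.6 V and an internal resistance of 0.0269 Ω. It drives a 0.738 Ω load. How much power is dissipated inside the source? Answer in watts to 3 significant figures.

The source's internal resistance is just another series element carrying I; its dissipation is I²r.
I = ε / (r + R) = 11.6 / (0.0269 + 0.738) = 15.17 A
P_int = I² r = (15.17)² × 0.0269 = 6.187 W

6.19 W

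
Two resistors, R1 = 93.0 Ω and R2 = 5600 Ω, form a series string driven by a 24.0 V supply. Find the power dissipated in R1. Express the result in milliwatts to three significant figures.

1.65 mW

Series elements share the same current, so find I first, then use P = I²R.
R_total = 93.0 + 5600 = 5693 Ω
I = V / R_total = 24.0 / 5693 = 0.004216 A
P_R1 = I² × R1 = (0.004216)² × 93.0 = 0.001653 W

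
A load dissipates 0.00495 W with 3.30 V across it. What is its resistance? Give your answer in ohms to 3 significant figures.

2200 Ω

From P = V I = I²R = V²/R, with the two given quantities we get R = V² / P.
R = (3.30)² / 0.00495 = 2200 Ω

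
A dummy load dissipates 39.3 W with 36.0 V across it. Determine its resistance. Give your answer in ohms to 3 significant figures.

33.0 Ω

From P = V I = I²R = V²/R, with the two given quantities we get R = V² / P.
R = (36.0)² / 39.3 = 32.98 Ω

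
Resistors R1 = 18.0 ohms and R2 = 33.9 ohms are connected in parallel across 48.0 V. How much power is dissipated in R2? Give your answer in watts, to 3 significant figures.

R2 sits directly across the source, so P = V²/R with V = 48.0 V.
P_R2 = V² / R2 = (48.0)² / 33.9 Ω = 67.96 W

68.0 W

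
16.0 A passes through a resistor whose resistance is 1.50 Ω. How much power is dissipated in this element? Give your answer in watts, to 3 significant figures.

384 W

Knowing I and R, the power is just I²R — no need to find V first.
P = (16.00 A)² × 1.50 Ω = 384.0 W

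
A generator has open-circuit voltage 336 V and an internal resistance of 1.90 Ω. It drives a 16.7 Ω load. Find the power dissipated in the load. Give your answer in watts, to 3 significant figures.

5450 W

With r and R in series, I = ε/(r+R); the load dissipates I²R.
I = ε / (r + R) = 336 / (1.90 + 16.7) = 18.06 A
P_load = I² R = (18.06)² × 16.7 = 5450 W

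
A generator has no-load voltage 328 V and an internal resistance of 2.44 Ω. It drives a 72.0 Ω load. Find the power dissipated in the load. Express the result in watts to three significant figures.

1400 W

Load and internal resistance form a series loop — compute the loop current, then the load power via I²R.
I = ε / (r + R) = 328 / (2.44 + 72.0) = 4.406 A
P_load = I² R = (4.406)² × 72.0 = 1398 W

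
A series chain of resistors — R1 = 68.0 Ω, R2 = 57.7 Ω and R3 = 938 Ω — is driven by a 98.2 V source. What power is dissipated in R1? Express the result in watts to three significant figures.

0.580 W

Series elements share the same current, so find I first, then use P = I²R.
R_total = 68.0 + 57.7 + 938 = 1064 Ω
I = V / R_total = 98.2 / 1064 = 0.09232 A
P_R1 = I² × R1 = (0.09232)² × 68.0 = 0.5796 W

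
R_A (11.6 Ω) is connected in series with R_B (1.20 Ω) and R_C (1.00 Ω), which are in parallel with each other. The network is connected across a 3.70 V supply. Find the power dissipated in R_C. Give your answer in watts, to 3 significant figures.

0.0276 W

Collapse R_B‖R_C to a single equivalent, reducing the network to two series elements.
R_p = (1.20×1.00)/(1.20+1.00) = 0.5455 Ω
R_total = 11.6 + 0.5455 = 12.15 Ω
I = V / R_total = 3.70 / 12.15 = 0.3046 A
Voltage across the parallel pair: V_p = I × R_p = 0.3046 × 0.5455 = 0.1662 V
With V_p across R_C, its power is V_p²/R_C.
P_R_C = (0.1662)² / 1.00 = 0.02761 W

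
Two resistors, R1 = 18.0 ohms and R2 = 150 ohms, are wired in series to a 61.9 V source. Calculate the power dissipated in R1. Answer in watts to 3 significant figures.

Since the resistors are in series they all carry the loop current I = V/R_total; the power in any one is I²R.
R_total = 18.0 + 150 = 168.0 Ω
I = V / R_total = 61.9 / 168.0 = 0.3685 A
P_R1 = I² × R1 = (0.3685)² × 18.0 = 2.444 W

2.44 W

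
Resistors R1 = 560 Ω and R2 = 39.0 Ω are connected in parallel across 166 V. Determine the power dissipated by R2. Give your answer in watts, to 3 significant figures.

Every branch has 166 V across it, so for R2 the power is simply V²/R.
P_R2 = V² / R2 = (166)² / 39.0 Ω = 706.6 W

707 W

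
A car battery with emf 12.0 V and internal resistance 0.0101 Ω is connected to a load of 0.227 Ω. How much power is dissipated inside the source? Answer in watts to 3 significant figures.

r is in series with the load, so it carries the full circuit current — the loss in it is I²r.
I = ε / (r + R) = 12.0 / (0.0101 + 0.227) = 50.61 A
P_int = I² r = (50.61)² × 0.0101 = 25.87 W

25.9 W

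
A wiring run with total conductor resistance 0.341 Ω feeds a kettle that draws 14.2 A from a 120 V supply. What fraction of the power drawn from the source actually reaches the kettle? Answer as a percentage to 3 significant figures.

96.0 %

The wiring run carries the full 14.2 A.
P_line = I² R_line = (14.20)² × 0.341 = 68.76 W
P_source = V I = 120 × 14.20 = 1704 W; P_load = 1635 W
η = P_load / P_source = 1635 / 1704 = 0.9596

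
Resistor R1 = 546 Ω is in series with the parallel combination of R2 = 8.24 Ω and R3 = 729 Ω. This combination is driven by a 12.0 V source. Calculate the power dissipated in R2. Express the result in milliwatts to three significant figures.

3.78 mW

Reduce the parallel pair to R_p first; the network is then a simple series string.
R_p = (8.24×729)/(8.24+729) = 8.148 Ω
R_total = 546 + 8.148 = 554.1 Ω
I = V / R_total = 12.0 / 554.1 = 0.02165 A
Voltage across the parallel pair: V_p = I × R_p = 0.02165 × 8.148 = 0.1764 V
With V_p across R2, its power is V_p²/R2.
P_R2 = (0.1764)² / 8.24 = 0.003778 W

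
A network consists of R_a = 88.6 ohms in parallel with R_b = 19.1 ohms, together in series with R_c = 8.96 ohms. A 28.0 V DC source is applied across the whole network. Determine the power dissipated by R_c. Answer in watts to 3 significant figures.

Combine R_a and R_b into their parallel equivalent first, reducing the network to two series resistors.
R_p = (88.6×19.1)/(88.6+19.1) = 15.71 Ω
R_total = R_p + 8.96 = 15.71 + 8.96 = 24.67 Ω
I = V / R_total = 28.0 / 24.67 = 1.135 A
R_c carries the full series current, so P = I²R.
P_R_c = (1.135)² × 8.96 = 11.54 W

11.5 W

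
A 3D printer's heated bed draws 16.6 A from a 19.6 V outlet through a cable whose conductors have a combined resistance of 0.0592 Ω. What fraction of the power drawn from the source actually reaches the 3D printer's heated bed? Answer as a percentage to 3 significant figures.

95.0 %

The cable carries the full 16.6 A.
P_line = I² R_line = (16.60)² × 0.0592 = 16.31 W
P_source = V I = 19.6 × 16.60 = 325.4 W; P_load = 309.0 W
η = P_load / P_source = 309.0 / 325.4 = 0.9499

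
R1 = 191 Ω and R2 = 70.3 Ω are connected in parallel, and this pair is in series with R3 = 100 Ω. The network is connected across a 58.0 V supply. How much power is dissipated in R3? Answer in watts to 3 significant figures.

Reduce the parallel combination to a single R_p; the circuit then becomes R_p in series with the remaining resistor.
R_p = (191×70.3)/(191+70.3) = 51.39 Ω
R_total = R_p + 100 = 51.39 + 100 = 151.4 Ω
I = V / R_total = 58.0 / 151.4 = 0.3831 A
R3 is the series element, so its power is I²R.
P_R3 = (0.3831)² × 100 = 14.68 W

14.7 W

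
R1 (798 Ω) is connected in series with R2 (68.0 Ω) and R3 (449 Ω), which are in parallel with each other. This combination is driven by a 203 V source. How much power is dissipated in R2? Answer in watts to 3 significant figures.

2.88 W

Collapse R2‖R3 to a single equivalent, reducing the network to two series elements.
R_p = (68.0×449)/(68.0+449) = 59.06 Ω
R_total = 798 + 59.06 = 857.1 Ω
I = V / R_total = 203 / 857.1 = 0.2369 A
Voltage across the parallel pair: V_p = I × R_p = 0.2369 × 59.06 = 13.99 V
R2 is across V_p, so use P = V²/R for that branch.
P_R2 = (13.99)² / 68.0 = 2.877 W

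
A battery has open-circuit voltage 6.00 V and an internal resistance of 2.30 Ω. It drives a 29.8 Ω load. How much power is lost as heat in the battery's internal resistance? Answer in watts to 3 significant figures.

The source's internal resistance is just another series element carrying I; its dissipation is I²r.
I = ε / (r + R) = 6.00 / (2.30 + 29.8) = 0.1869 A
P_int = I² r = (0.1869)² × 2.30 = 0.08036 W

0.0804 W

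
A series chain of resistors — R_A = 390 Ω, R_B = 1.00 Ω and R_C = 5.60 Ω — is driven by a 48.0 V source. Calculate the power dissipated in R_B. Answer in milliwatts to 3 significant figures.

Every series element carries the same I. Get I from the total resistance, then P = I² × R_B.
R_total = 390 + 1.00 + 5.60 = 396.6 Ω
I = V / R_total = 48.0 / 396.6 = 0.1210 A
P_R_B = I² × R_B = (0.1210)² × 1.00 = 0.01465 W

14.6 mW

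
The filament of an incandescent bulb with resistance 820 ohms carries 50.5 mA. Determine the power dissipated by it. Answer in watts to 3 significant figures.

Current and resistance are given, so P = I²R is the direct form.
P = (0.05050 A)² × 820 Ω = 2.091 W

2.09 W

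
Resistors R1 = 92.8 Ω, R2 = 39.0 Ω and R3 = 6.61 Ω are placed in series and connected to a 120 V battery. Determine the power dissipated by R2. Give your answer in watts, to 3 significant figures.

29.3 W

The current is common to all series resistors; compute it, then apply P = I²R for the target.
R_total = 92.8 + 39.0 + 6.61 = 138.4 Ω
I = V / R_total = 120 / 138.4 = 0.8670 A
P_R2 = I² × R2 = (0.8670)² × 39.0 = 29.32 W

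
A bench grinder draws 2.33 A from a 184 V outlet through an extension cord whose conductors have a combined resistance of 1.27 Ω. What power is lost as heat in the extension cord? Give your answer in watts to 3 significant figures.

Line loss is just I²R for the cable — we know both I and R_line directly.
The extension cord carries the full 2.33 A.
P_line = I² R_line = (2.330)² × 1.27 = 6.895 W

6.89 W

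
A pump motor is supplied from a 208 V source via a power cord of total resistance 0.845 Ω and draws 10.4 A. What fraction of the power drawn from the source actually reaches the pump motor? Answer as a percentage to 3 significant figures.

95.8 %

The power cord carries the full 10.4 A.
P_line = I² R_line = (10.40)² × 0.845 = 91.40 W
P_source = V I = 208 × 10.40 = 2163 W; P_load = 2072 W
η = P_load / P_source = 2072 / 2163 = 0.9578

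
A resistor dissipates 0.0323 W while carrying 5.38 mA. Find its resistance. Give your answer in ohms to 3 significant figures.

1120 Ω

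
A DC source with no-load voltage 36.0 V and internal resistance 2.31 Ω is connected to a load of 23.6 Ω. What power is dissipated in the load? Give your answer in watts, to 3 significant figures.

Load and internal resistance form a series loop — compute the loop current, then the load power via I²R.
I = ε / (r + R) = 36.0 / (2.31 + 23.6) = 1.389 A
P_load = I² R = (1.389)² × 23.6 = 45.56 W

45.6 W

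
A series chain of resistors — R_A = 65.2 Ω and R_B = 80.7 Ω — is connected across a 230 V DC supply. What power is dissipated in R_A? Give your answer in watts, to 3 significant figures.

Since the resistors are in series they all carry the loop current I = V/R_total; the power in any one is I²R.
R_total = 65.2 + 80.7 = 145.9 Ω
I = V / R_total = 230 / 145.9 = 1.576 A
P_R_A = I² × R_A = (1.576)² × 65.2 = 162.0 W

162 W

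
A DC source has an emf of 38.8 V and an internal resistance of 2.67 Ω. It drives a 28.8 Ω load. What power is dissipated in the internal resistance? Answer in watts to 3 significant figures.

r is in series with the load, so it carries the full circuit current — the loss in it is I²r.
I = ε / (r + R) = 38.8 / (2.67 + 28.8) = 1.233 A
P_int = I² r = (1.233)² × 2.67 = 4.059 W

4.06 W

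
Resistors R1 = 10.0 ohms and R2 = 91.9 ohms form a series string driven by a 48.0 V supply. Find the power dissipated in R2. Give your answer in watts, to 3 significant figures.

20.4 W

In a series string the same current flows through every resistor — find that current, then P = I²R for the one we want.
R_total = 10.0 + 91.9 = 101.9 Ω
I = V / R_total = 48.0 / 101.9 = 0.4711 A
P_R2 = I² × R2 = (0.4711)² × 91.9 = 20.39 W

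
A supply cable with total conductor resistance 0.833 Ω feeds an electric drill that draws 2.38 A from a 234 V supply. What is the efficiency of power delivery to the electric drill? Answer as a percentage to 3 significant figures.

99.2 %

The supply cable carries the full 2.38 A.
P_line = I² R_line = (2.380)² × 0.833 = 4.718 W
P_source = V I = 234 × 2.380 = 556.9 W; P_load = 552.2 W
η = P_load / P_source = 552.2 / 556.9 = 0.9915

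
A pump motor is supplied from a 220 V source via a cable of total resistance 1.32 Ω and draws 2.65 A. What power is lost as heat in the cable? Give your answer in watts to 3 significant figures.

9.27 W

The cable and load are in series, so the same current flows in both; the loss is I²R_line.
The cable carries the full 2.65 A.
P_line = I² R_line = (2.650)² × 1.32 = 9.270 W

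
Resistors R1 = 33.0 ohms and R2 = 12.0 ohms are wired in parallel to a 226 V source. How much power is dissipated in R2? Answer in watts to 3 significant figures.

Each parallel branch sees the full supply voltage, so P = V²/R applies directly to the target branch.
P_R2 = V² / R2 = (226)² / 12.0 Ω = 4256 W

4260 W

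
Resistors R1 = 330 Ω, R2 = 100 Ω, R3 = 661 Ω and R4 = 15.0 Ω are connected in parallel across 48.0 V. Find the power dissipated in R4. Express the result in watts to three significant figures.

154 W

The supply voltage appears across each parallel branch — just use P = V²/R4.
P_R4 = V² / R4 = (48.0)² / 15.0 Ω = 153.6 W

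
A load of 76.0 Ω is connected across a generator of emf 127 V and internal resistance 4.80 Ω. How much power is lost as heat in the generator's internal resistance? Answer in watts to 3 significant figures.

The source's internal resistance is just another series element carrying I; its dissipation is I²r.
I = ε / (r + R) = 127 / (4.80 + 76.0) = 1.572 A
P_int = I² r = (1.572)² × 4.80 = 11.86 W

11.9 W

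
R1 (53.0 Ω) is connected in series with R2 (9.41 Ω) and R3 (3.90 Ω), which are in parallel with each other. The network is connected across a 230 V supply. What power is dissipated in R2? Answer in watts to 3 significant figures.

13.7 W

First combine the parallel branches into one equivalent R_p, then R1 + R_p is a series pair.
R_p = (9.41×3.90)/(9.41+3.90) = 2.757 Ω
R_total = 53.0 + 2.757 = 55.76 Ω
I = V / R_total = 230 / 55.76 = 4.125 A
Voltage across the parallel pair: V_p = I × R_p = 4.125 × 2.757 = 11.37 V
R2 is across V_p, so use P = V²/R for that branch.
P_R2 = (11.37)² / 9.41 = 13.75 W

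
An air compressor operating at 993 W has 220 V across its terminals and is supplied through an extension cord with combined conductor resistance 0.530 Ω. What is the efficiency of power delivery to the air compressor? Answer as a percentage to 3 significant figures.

I = P / V = 993 / 220 = 4.514 A through the extension cord.
P_line = I² R_line = (4.514)² × 0.530 = 10.80 W
P_source = P_load + P_line = 993.0 + 10.80 = 1004 W
η = P_load / P_source = 993.0 / 1004 = 0.9892

98.9 %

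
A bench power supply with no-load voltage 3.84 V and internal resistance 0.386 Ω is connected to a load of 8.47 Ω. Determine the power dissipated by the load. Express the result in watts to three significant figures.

1.59 W

With r and R in series, I = ε/(r+R); the load dissipates I²R.
I = ε / (r + R) = 3.84 / (0.386 + 8.47) = 0.4336 A
P_load = I² R = (0.4336)² × 8.47 = 1.592 W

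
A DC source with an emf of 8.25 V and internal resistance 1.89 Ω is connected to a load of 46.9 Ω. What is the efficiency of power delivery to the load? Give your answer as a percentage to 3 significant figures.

Both r and R carry the same current, so the power split is just the resistance split: η = R/(R+r).
η = R / (R + r) = 46.9 / (46.9 + 1.89) = 0.9613

96.1 %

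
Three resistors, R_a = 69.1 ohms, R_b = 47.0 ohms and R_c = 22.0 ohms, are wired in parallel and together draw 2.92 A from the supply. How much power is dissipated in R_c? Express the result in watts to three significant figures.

58.8 W

The branches share the same voltage, but only the total current is given — find V from the equivalent resistance first.
1/R_eq = 1/69.1 + 1/47.0 + 1/22.0 ⇒ R_eq = 12.31 Ω
V = I_total × R_eq = 2.920 × 12.31 = 35.96 V
P_R_c = V² / R_c = (35.96)² / 22.0 = 58.78 W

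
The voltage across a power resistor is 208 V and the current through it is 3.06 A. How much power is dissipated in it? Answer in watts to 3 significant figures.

636 W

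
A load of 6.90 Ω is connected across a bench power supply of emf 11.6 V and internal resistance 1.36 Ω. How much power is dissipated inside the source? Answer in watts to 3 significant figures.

2.68 W

Internal loss is I²r, with I set by the total series resistance r+R.
I = ε / (r + R) = 11.6 / (1.36 + 6.90) = 1.404 A
P_int = I² r = (1.404)² × 1.36 = 2.682 W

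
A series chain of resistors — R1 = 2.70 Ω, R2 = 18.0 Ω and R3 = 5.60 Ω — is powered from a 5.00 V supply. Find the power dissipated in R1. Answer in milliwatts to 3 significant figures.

97.6 mW

The current is common to all series resistors; compute it, then apply P = I²R for the target.
R_total = 2.70 + 18.0 + 5.60 = 26.30 Ω
I = V / R_total = 5.00 / 26.30 = 0.1901 A
P_R1 = I² × R1 = (0.1901)² × 2.70 = 0.09759 W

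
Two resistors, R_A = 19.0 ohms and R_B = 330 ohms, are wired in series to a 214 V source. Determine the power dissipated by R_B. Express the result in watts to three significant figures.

124 W

In a series string the same current flows through every resistor — find that current, then P = I²R for the one we want.
R_total = 19.0 + 330 = 349.0 Ω
I = V / R_total = 214 / 349.0 = 0.6132 A
P_R_B = I² × R_B = (0.6132)² × 330 = 124.1 W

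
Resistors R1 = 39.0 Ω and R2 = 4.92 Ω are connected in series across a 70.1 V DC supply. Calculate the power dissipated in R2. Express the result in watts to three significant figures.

12.5 W

In a series string the same current flows through every resistor — find that current, then P = I²R for the one we want.
R_total = 39.0 + 4.92 = 43.92 Ω
I = V / R_total = 70.1 / 43.92 = 1.596 A
P_R2 = I² × R2 = (1.596)² × 4.92 = 12.53 W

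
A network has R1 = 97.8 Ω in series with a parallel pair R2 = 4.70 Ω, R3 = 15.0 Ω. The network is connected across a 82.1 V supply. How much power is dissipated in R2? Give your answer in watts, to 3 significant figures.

1.79 W

Replace R2 and R3 with their parallel equivalent so the circuit becomes R1 in series with R_p.
R_p = (4.70×15.0)/(4.70+15.0) = 3.579 Ω
R_total = 97.8 + 3.579 = 101.4 Ω
I = V / R_total = 82.1 / 101.4 = 0.8098 A
Voltage across the parallel pair: V_p = I × R_p = 0.8098 × 3.579 = 2.898 V
R2 is across V_p, so use P = V²/R for that branch.
P_R2 = (2.898)² / 4.70 = 1.787 W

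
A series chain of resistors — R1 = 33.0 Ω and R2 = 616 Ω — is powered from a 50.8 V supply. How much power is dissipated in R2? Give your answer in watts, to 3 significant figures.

3.77 W

Since the resistors are in series they all carry the loop current I = V/R_total; the power in any one is I²R.
R_total = 33.0 + 616 = 649.0 Ω
I = V / R_total = 50.8 / 649.0 = 0.07827 A
P_R2 = I² × R2 = (0.07827)² × 616 = 3.774 W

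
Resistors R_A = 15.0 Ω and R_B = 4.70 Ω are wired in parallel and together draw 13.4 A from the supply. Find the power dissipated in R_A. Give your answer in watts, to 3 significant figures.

153 W

We need the common branch voltage; get it from I_total × R_eq, then P = V²/R for the branch.
1/R_eq = 1/15.0 + 1/4.70 ⇒ R_eq = 3.579 Ω
V = I_total × R_eq = 13.40 × 3.579 = 47.95 V
P_R_A = V² / R_A = (47.95)² / 15.0 = 153.3 W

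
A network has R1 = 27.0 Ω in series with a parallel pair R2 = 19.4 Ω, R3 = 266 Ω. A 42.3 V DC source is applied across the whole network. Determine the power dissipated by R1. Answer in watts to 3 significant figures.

Collapse R2‖R3 to a single equivalent, reducing the network to two series elements.
R_p = (19.4×266)/(19.4+266) = 18.08 Ω
R_total = 27.0 + 18.08 = 45.08 Ω
I = V / R_total = 42.3 / 45.08 = 0.9383 A
All the current flows through R1; use P = I²R.
P_R1 = (0.9383)² × 27.0 = 23.77 W

23.8 W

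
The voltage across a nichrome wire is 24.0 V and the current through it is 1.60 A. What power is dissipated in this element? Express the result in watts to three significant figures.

38.4 W

Both the voltage across and the current through the element are known, so P = V I applies directly.
P = 24.0 V × 1.600 A = 38.40 W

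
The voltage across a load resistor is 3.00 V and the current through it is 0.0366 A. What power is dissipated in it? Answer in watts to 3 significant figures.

0.110 W

Both the voltage across and the current through the element are known, so P = V I applies directly.
P = 3.00 V × 0.03660 A = 0.1098 W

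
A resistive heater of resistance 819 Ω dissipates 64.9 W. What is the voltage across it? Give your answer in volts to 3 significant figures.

Rearranging the power relation for the two known quantities gives V = √(P R).
V = √(64.9 × 819) = 230.5 V

231 V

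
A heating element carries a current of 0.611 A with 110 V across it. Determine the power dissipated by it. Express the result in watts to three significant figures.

Both the voltage across and the current through the element are known, so P = V I applies directly.
P = 110 V × 0.6110 A = 67.21 W

67.2 W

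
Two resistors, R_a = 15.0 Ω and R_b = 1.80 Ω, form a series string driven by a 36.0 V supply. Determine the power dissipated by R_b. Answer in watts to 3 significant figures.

Every series element carries the same I. Get I from the total resistance, then P = I² × R_b.
R_total = 15.0 + 1.80 = 16.80 Ω
I = V / R_total = 36.0 / 16.80 = 2.143 A
P_R_b = I² × R_b = (2.143)² × 1.80 = 8.265 W

8.27 W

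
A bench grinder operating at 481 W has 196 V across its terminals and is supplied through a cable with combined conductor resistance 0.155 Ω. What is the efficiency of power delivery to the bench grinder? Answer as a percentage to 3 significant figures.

99.8 %

I = P / V = 481 / 196 = 2.454 A through the cable.
P_line = I² R_line = (2.454)² × 0.155 = 0.9335 W
P_source = P_load + P_line = 481.0 + 0.9335 = 481.9 W
η = P_load / P_source = 481.0 / 481.9 = 0.9981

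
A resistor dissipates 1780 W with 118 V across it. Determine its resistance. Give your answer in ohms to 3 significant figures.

7.82 Ω

Inverting the appropriate power form: R = V² / P.
R = (118)² / 1780 = 7.822 Ω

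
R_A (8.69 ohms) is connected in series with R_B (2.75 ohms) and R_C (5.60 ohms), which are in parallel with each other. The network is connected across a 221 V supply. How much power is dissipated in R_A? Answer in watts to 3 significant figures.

Reduce the parallel pair to R_p first; the network is then a simple series string.
R_p = (2.75×5.60)/(2.75+5.60) = 1.844 Ω
R_total = 8.69 + 1.844 = 10.53 Ω
I = V / R_total = 221 / 10.53 = 20.98 A
R_A is in the main series path, so its power is I²R_A.
P_R_A = (20.98)² × 8.69 = 3825 W

3820 W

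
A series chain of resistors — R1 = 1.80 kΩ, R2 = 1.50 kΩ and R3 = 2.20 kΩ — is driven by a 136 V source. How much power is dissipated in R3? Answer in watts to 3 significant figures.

1.35 W

Series elements share the same current, so find I first, then use P = I²R.
R_total = (1.80 + 1.50 + 2.20) kΩ = 5500 Ω
I = V / R_total = 136 / 5500 = 0.02473 A
P_R3 = I² × R3 = (0.02473)² × 2200 = 1.345 W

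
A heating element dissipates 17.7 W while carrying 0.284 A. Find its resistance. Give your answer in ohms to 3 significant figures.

219 Ω

The two known quantities fix the third via R = P / I².
R = 17.7 / (0.2840)² = 219.5 Ω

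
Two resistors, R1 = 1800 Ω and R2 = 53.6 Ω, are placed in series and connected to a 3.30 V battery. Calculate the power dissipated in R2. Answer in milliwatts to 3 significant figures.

0.170 mW

Series elements share the same current, so find I first, then use P = I²R.
R_total = 1800 + 53.6 = 1854 Ω
I = V / R_total = 3.30 / 1854 = 0.001780 A
P_R2 = I² × R2 = (0.001780)² × 53.6 = 0.0001699 W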